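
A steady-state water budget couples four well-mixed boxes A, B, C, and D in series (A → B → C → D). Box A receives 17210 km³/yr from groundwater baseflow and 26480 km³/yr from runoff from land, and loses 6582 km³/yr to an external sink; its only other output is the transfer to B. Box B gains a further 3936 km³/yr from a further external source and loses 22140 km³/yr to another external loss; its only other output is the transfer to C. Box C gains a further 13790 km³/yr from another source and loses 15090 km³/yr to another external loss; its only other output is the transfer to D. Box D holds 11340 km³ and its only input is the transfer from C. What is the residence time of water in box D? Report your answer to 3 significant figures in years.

Box A: F(A→B) = (17210 + 26480) − 6582 = 37108 km³/yr.
Box B: F(B→C) = (37108 + 3936) − 22140 = 18904 km³/yr.
Box C: F(C→D) = (18904 + 13790) − 15090 = 17604 km³/yr.
Box D throughput = its input = 17604 km³/yr; τ = 11340 / 17604 = 0.6442 yr.

0.644 yr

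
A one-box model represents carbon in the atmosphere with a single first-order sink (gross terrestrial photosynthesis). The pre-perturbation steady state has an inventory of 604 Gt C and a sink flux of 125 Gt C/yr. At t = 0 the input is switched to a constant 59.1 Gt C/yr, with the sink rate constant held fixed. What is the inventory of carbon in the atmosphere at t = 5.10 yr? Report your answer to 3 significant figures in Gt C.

396 Gt C

τ = M₀/F₀ = 604/125 = 4.832 yr; rate constant k = 1/τ.
New steady state M_∞ = F₁/k = F₁·τ = 59.1 × 4.832 = 285.57 Gt C.
M(t) = M_∞ + (M₀ − M_∞)·e^(−t/τ); t/τ = 5.10/4.832 = 1.055, so e^(−t/τ) = 0.3480.
M(t) = 285.57 + 318.4 × 0.3480 = 396.39 Gt C.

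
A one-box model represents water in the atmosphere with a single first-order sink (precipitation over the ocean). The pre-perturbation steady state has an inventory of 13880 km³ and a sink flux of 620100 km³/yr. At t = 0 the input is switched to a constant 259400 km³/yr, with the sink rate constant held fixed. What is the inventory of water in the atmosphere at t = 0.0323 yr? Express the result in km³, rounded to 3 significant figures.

7710 km³

τ = M₀/F₀ = 13880/620100 = 0.02238 yr; rate constant k = 1/τ.
New steady state M_∞ = F₁/k = F₁·τ = 259400 × 0.02238 = 5806.3 km³.
M(t) = M_∞ + (M₀ − M_∞)·e^(−t/τ); t/τ = 0.0323/0.02238 = 1.443, so e^(−t/τ) = 0.2362.
M(t) = 5806.3 + 8074 × 0.2362 = 7713.4 km³.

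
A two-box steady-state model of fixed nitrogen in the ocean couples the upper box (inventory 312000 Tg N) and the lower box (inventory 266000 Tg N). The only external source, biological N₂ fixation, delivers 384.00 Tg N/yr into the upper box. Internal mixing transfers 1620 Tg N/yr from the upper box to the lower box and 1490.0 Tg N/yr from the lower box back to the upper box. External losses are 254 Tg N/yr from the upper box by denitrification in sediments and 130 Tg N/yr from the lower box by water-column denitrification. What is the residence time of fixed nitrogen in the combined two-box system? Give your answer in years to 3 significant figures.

1510 yr

For the system as a whole, the A↔B exchange is internal and contributes nothing to the throughput; only the external sinks remove mass.
M_total = 312000 + 266000 = 578000 Tg N.
ΣF_external_out = 254 + 130 = 384.00 Tg N/yr.
τ = M_total / ΣF_ext = 578000 / 384.00 = 1505 yr.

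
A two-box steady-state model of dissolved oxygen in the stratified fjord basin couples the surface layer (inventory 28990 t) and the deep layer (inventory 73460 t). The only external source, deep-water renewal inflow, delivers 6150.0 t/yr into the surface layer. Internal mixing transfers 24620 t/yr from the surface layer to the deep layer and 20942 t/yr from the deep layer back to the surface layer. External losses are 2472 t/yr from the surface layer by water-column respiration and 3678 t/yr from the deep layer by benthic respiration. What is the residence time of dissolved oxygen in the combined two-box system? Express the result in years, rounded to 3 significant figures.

Residence time in the combined system uses the total inventory and the total *external* removal — internal exchanges between the two boxes cancel.
M_total = 28990 + 73460 = 102450 t.
ΣF_external_out = 2472 + 3678 = 6150.0 t/yr.
τ = M_total / ΣF_ext = 102450 / 6150.0 = 16.66 yr.

16.7 yr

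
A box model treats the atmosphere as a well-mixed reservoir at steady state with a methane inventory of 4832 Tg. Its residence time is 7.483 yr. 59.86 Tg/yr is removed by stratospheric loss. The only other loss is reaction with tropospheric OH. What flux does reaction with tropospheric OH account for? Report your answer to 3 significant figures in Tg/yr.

586 Tg/yr

Total removal F = M/τ = 4832 / 7.483 = 645.7 Tg/yr.
Reaction with tropospheric OH = F − (59.86) = 645.7 − 59.86 = 585.9 Tg/yr.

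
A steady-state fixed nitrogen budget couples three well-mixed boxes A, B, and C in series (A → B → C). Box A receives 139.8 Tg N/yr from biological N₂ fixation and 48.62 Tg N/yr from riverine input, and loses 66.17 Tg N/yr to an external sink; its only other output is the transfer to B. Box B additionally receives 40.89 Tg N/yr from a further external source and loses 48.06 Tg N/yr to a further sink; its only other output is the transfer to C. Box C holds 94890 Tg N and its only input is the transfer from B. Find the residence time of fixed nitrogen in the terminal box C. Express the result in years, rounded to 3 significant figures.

825 yr

Box A: F(A→B) = (139.8 + 48.62) − 66.17 = 122.25 Tg N/yr.
Box B: F(B→C) = (122.25 + 40.89) − 48.06 = 115.08 Tg N/yr.
Box C throughput = its input = 115.08 Tg N/yr; τ = 94890 / 115.08 = 824.6 yr.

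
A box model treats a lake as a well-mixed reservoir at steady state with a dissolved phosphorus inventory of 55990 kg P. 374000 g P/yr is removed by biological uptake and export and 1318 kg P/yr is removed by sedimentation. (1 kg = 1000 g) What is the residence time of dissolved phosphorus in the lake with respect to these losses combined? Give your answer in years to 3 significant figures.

33.1 yr

Convert the biological uptake and export flux: 374000 g P/yr = 374.0 kg P/yr.
Total removal = 374.0 + 1318 = 1692.0 kg P/yr.
τ = M / ΣF_out = 55990 / 1692.0 = 33.09 yr.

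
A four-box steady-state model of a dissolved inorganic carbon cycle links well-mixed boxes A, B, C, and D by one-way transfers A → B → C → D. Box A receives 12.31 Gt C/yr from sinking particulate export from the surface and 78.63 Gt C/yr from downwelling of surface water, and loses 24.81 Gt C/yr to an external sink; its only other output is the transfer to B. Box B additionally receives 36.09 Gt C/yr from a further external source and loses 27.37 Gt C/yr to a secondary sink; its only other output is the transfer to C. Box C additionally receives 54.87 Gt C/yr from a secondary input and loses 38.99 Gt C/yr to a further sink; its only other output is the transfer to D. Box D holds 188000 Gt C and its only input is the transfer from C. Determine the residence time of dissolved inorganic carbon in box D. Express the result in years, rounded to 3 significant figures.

Box A: F(A→B) = (12.31 + 78.63) − 24.81 = 66.130 Gt C/yr.
Box B: F(B→C) = (66.130 + 36.09) − 27.37 = 74.850 Gt C/yr.
Box C: F(C→D) = (74.850 + 54.87) − 38.99 = 90.730 Gt C/yr.
Box D throughput = its input = 90.730 Gt C/yr; τ = 188000 / 90.730 = 2072 yr.

2070 yr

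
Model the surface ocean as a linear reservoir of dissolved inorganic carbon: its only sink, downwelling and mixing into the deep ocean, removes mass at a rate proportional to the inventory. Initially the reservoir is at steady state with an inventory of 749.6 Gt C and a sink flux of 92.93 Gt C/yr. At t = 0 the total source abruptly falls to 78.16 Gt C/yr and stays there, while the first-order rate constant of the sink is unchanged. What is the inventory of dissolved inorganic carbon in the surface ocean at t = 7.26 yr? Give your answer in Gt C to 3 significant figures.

Residence time τ = M₀/F₀ = 8.066 yr. The eventual steady state is M_∞ = M₀·(F₁/F₀) = 749.6 × 78.16/92.93 = 630.46 Gt C.
The anomaly ΔM(t) = M(t) − M_∞ decays as ΔM₀·e^(−t/τ) with ΔM₀ = 749.6 − 630.46 = 119.1 Gt C.
At t = 7.26 yr, e^(−t/τ) = e^(−0.9000) = 0.4066, so ΔM = 48.44 Gt C and M = 630.46 + 48.44 = 678.90 Gt C.

679 Gt C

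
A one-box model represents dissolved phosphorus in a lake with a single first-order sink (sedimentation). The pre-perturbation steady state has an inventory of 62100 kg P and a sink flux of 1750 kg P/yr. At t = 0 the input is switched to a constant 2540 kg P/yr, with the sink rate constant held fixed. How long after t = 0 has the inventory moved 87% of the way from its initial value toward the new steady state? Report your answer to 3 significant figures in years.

τ = M₀/F₀ = 62100/1750 = 35.49 yr.
The remaining gap fraction is e^(−t/τ); 87% covered ⇒ e^(−t/τ) = 0.130.
t = −τ ln(0.130) = 35.49 × 2.040 = 72.40 yr.

72.4 yr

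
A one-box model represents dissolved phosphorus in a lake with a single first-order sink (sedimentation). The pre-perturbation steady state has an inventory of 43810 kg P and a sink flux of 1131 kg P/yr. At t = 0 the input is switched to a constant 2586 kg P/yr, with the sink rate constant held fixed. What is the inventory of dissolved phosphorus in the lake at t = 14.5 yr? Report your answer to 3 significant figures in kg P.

The sink rate constant is k = F₀/M₀ = 1131/43810 = 0.02582 yr⁻¹.
Solving dM/dt = F₁ − kM with M(0) = M₀ gives M(t) = F₁/k + (M₀ − F₁/k)·e^(−kt).
F₁/k = 2586/0.02582 = 100170 kg P; kt = 0.02582 × 14.5 = 0.3743, e^(−kt) = 0.6877.
M(14.5) = 100170 + (43810 − 100170) × 0.6877 = 100170 − 38760 = 61409 kg P.

61400 kg P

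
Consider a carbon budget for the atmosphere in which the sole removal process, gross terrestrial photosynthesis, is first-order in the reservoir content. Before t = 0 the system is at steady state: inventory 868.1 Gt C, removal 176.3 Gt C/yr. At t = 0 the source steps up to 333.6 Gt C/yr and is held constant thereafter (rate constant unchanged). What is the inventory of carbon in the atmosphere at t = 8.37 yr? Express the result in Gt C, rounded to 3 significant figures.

Residence time τ = M₀/F₀ = 4.924 yr. The eventual steady state is M_∞ = M₀·(F₁/F₀) = 868.1 × 333.6/176.3 = 1642.6 Gt C.
The anomaly ΔM(t) = M(t) − M_∞ decays as ΔM₀·e^(−t/τ) with ΔM₀ = 868.1 − 1642.6 = −774.5 Gt C.
At t = 8.37 yr, e^(−t/τ) = e^(−1.700) = 0.1827, so ΔM = −141.5 Gt C and M = 1642.6 − 141.5 = 1501.1 Gt C.

1500 Gt C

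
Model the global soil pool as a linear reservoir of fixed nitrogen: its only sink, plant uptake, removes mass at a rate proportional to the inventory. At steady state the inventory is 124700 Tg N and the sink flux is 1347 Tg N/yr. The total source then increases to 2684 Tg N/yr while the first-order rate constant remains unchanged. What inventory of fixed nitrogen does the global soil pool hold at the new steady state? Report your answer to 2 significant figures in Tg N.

Rate constant k = F/M = 1347 / 124700 = 0.01080 yr⁻¹.
At the new steady state, source = k·M_new ⇒ M_new = 2684 / 0.01080 = 248500 Tg N.
(Equivalently M_new = M × F_new/F_old = 124700 × 2684/1347.)

250000 Tg N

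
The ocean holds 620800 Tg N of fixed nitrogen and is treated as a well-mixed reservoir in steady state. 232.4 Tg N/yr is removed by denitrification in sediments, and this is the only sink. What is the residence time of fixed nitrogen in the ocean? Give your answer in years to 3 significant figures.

2670 yr

τ = M / F = 620800 / 232.4 = 2671 yr.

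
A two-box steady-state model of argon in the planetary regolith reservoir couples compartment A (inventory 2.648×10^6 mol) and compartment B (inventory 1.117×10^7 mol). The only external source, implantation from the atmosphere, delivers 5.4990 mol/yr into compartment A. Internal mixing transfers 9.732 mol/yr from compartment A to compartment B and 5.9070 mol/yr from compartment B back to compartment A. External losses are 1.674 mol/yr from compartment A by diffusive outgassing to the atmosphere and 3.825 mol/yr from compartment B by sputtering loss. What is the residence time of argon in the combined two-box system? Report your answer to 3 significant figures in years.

2.51×10^6 yr

For the system as a whole, the A↔B exchange is internal and contributes nothing to the throughput; only the external sinks remove mass.
M_total = 2.648×10^6 + 1.117×10^7 = 1.3818×10^7 mol.
ΣF_external_out = 1.674 + 3.825 = 5.4990 mol/yr.
τ = M_total / ΣF_ext = 1.3818×10^7 / 5.4990 = 2.513×10^6 yr.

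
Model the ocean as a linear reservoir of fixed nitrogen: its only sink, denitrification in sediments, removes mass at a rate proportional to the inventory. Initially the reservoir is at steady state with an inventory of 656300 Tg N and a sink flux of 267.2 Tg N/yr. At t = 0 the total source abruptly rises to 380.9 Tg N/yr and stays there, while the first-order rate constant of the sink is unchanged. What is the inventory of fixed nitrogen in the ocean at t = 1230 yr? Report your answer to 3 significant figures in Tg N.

Residence time τ = M₀/F₀ = 2456 yr. The eventual steady state is M_∞ = M₀·(F₁/F₀) = 656300 × 380.9/267.2 = 935570 Tg N.
The anomaly ΔM(t) = M(t) − M_∞ decays as ΔM₀·e^(−t/τ) with ΔM₀ = 656300 − 935570 = −279300 Tg N.
At t = 1230 yr, e^(−t/τ) = e^(−0.5008) = 0.6061, so ΔM = −169300 Tg N and M = 935570 − 169300 = 766320 Tg N.

766000 Tg N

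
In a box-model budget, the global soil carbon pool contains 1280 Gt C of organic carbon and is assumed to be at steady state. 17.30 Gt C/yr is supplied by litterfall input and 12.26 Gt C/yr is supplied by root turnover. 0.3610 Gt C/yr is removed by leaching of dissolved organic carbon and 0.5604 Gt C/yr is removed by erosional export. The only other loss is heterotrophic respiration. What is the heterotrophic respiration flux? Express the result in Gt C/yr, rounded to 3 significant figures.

28.6 Gt C/yr

At steady state ΣF_in = ΣF_out.
ΣF_in = 17.30 + 12.26 = 29.560 Gt C/yr.
Heterotrophic respiration flux = ΣF_in − (0.3610 + 0.5604) = 29.560 − 0.9214 = 28.64 Gt C/yr.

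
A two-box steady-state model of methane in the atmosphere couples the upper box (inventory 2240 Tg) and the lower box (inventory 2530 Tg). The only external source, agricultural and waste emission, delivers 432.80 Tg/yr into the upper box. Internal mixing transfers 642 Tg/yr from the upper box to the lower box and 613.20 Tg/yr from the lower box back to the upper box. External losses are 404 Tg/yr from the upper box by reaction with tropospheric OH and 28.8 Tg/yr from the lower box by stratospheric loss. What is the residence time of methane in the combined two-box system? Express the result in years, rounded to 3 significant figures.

11.0 yr

Treat the two boxes together as one reservoir: the mixing fluxes between them are internal recycling, so τ = ΣM / Σ(external losses).
M_total = 2240 + 2530 = 4770.0 Tg.
ΣF_external_out = 404 + 28.8 = 432.80 Tg/yr.
τ = M_total / ΣF_ext = 4770.0 / 432.80 = 11.02 yr.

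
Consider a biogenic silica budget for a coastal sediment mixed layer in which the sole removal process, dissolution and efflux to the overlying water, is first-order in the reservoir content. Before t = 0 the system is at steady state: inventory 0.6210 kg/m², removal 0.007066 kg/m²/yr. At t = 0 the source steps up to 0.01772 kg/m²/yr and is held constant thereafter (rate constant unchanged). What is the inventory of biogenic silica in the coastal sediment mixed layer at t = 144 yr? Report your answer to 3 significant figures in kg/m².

1.38 kg/m²

Residence time τ = M₀/F₀ = 87.89 yr. The eventual steady state is M_∞ = M₀·(F₁/F₀) = 0.6210 × 0.01772/0.007066 = 1.5573 kg/m².
The anomaly ΔM(t) = M(t) − M_∞ decays as ΔM₀·e^(−t/τ) with ΔM₀ = 0.6210 − 1.5573 = −0.9363 kg/m².
At t = 144 yr, e^(−t/τ) = e^(−1.638) = 0.1943, so ΔM = −0.1819 kg/m² and M = 1.5573 − 0.1819 = 1.3754 kg/m².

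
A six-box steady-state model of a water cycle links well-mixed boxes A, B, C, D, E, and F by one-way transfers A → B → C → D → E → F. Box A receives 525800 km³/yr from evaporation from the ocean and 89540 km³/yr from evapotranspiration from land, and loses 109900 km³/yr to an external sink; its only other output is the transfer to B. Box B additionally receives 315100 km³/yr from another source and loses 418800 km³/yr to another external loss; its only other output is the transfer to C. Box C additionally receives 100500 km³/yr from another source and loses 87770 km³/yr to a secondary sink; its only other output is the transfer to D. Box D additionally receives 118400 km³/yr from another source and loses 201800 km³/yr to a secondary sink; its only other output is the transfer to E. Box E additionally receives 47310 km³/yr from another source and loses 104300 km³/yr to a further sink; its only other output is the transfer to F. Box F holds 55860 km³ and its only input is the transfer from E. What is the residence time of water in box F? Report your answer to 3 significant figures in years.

Box A: F(A→B) = (525800 + 89540) − 109900 = 505440 km³/yr.
Box B: F(B→C) = (505440 + 315100) − 418800 = 401740 km³/yr.
Box C: F(C→D) = (401740 + 100500) − 87770 = 414470 km³/yr.
Box D: F(D→E) = (414470 + 118400) − 201800 = 331070 km³/yr.
Box E: F(E→F) = (331070 + 47310) − 104300 = 274080 km³/yr.
Box F throughput = its input = 274080 km³/yr; τ = 55860 / 274080 = 0.2038 yr.

0.204 yr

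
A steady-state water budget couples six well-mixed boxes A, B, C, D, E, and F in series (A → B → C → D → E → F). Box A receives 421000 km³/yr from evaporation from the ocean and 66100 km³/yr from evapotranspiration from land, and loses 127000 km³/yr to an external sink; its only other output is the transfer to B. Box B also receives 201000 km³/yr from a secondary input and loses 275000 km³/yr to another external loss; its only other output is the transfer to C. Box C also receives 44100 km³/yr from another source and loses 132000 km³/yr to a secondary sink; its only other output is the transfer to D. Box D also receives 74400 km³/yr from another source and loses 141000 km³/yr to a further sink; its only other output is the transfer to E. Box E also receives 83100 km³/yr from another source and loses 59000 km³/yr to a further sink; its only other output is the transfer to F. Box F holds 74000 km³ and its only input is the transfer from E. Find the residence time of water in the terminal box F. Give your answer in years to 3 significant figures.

Box A: F(A→B) = (421000 + 66100) − 127000 = 360100 km³/yr.
Box B: F(B→C) = (360100 + 201000) − 275000 = 286100 km³/yr.
Box C: F(C→D) = (286100 + 44100) − 132000 = 198200 km³/yr.
Box D: F(D→E) = (198200 + 74400) − 141000 = 131600 km³/yr.
Box E: F(E→F) = (131600 + 83100) − 59000 = 155700 km³/yr.
Box F throughput = its input = 155700 km³/yr; τ = 74000 / 155700 = 0.4753 yr.

0.475 yr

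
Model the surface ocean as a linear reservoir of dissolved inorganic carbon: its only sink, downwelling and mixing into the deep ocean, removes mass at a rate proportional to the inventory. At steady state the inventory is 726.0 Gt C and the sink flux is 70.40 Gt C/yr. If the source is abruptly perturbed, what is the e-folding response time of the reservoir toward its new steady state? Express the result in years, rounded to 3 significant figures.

10.3 yr

For a linear reservoir the response time equals the residence time τ = M/F.
τ = 726.0 / 70.40 = 10.31 yr.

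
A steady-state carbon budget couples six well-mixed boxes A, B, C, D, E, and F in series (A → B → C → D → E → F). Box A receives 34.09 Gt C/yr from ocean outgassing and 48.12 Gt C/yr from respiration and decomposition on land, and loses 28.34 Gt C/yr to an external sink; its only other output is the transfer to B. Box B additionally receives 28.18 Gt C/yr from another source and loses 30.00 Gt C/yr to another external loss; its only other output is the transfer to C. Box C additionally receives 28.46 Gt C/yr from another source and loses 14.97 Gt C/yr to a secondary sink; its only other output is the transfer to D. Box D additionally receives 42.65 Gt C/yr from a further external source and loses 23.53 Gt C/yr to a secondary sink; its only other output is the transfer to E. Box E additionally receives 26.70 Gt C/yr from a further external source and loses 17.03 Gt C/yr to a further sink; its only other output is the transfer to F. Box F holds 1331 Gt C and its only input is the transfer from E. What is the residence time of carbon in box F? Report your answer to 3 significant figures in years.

Box A: F(A→B) = (34.09 + 48.12) − 28.34 = 53.870 Gt C/yr.
Box B: F(B→C) = (53.870 + 28.18) − 30.00 = 52.050 Gt C/yr.
Box C: F(C→D) = (52.050 + 28.46) − 14.97 = 65.540 Gt C/yr.
Box D: F(D→E) = (65.540 + 42.65) − 23.53 = 84.660 Gt C/yr.
Box E: F(E→F) = (84.660 + 26.70) − 17.03 = 94.330 Gt C/yr.
Box F throughput = its input = 94.330 Gt C/yr; τ = 1331 / 94.330 = 14.11 yr.

14.1 yr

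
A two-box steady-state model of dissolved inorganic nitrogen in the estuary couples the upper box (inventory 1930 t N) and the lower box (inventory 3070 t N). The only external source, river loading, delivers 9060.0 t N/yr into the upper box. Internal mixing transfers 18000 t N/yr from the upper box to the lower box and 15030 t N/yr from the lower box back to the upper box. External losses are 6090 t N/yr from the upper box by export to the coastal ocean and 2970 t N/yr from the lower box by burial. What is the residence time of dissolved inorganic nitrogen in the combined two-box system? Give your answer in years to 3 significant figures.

For the system as a whole, the A↔B exchange is internal and contributes nothing to the throughput; only the external sinks remove mass.
M_total = 1930 + 3070 = 5000.0 t N.
ΣF_external_out = 6090 + 2970 = 9060.0 t N/yr.
τ = M_total / ΣF_ext = 5000.0 / 9060.0 = 0.5519 yr.

0.552 yr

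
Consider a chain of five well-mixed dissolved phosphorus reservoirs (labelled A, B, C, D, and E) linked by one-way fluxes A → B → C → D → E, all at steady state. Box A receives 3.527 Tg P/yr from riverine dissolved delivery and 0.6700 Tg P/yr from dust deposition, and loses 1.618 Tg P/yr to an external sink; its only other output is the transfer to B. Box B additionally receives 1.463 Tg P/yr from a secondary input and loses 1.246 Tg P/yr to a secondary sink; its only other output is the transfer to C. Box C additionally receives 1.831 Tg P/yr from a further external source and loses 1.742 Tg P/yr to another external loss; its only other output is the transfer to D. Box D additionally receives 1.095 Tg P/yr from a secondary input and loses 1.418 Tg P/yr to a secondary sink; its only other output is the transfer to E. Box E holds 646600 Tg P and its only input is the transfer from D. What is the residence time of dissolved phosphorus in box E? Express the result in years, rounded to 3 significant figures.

Box A: F(A→B) = (3.527 + 0.6700) − 1.618 = 2.5790 Tg P/yr.
Box B: F(B→C) = (2.5790 + 1.463) − 1.246 = 2.7960 Tg P/yr.
Box C: F(C→D) = (2.7960 + 1.831) − 1.742 = 2.8850 Tg P/yr.
Box D: F(D→E) = (2.8850 + 1.095) − 1.418 = 2.5620 Tg P/yr.
Box E throughput = its input = 2.5620 Tg P/yr; τ = 646600 / 2.5620 = 252400 yr.

252000 yr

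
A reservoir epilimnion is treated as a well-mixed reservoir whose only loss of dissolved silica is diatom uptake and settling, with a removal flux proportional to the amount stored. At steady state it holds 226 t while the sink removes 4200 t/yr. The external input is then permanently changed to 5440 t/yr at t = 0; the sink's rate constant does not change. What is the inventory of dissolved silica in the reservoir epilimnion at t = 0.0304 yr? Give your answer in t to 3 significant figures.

255 t

The sink rate constant is k = F₀/M₀ = 4200/226 = 18.58 yr⁻¹.
Solving dM/dt = F₁ − kM with M(0) = M₀ gives M(t) = F₁/k + (M₀ − F₁/k)·e^(−kt).
F₁/k = 5440/18.58 = 292.72 t; kt = 18.58 × 0.0304 = 0.5650, e^(−kt) = 0.5684.
M(0.0304) = 292.72 + (226 − 292.72) × 0.5684 = 292.72 − 37.92 = 254.80 t.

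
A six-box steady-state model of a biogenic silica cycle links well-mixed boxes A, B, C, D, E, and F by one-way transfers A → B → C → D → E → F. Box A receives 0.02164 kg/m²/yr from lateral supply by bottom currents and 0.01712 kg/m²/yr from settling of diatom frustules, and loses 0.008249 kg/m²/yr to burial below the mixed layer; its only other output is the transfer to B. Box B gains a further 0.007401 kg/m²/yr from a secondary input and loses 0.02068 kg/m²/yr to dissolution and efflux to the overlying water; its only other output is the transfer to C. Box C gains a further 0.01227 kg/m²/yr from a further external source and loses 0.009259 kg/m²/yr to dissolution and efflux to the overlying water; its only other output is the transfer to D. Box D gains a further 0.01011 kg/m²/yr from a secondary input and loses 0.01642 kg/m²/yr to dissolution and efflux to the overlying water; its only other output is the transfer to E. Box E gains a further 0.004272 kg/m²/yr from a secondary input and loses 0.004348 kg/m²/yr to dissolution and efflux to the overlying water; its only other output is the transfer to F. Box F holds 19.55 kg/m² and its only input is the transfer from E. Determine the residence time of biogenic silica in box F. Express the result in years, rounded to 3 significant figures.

1410 yr

Box A: F(A→B) = (0.02164 + 0.01712) − 0.008249 = 0.030511 kg/m²/yr.
Box B: F(B→C) = (0.030511 + 0.007401) − 0.02068 = 0.017232 kg/m²/yr.
Box C: F(C→D) = (0.017232 + 0.01227) − 0.009259 = 0.020243 kg/m²/yr.
Box D: F(D→E) = (0.020243 + 0.01011) − 0.01642 = 0.013933 kg/m²/yr.
Box E: F(E→F) = (0.013933 + 0.004272) − 0.004348 = 0.013857 kg/m²/yr.
Box F throughput = its input = 0.013857 kg/m²/yr; τ = 19.55 / 0.013857 = 1411 yr.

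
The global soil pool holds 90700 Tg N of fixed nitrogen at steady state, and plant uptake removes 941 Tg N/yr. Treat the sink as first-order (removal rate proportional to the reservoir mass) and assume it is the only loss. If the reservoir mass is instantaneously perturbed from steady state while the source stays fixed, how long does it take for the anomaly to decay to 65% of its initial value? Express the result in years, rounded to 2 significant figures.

For a linear reservoir the anomaly decays as exp(−t/τ) with τ = M/F = 90700/941 = 96.39 yr.
exp(−t/τ) = 0.65 ⇒ t = −τ ln(0.65) = 96.39 × 0.4308 = 41.52 yr.

42 yr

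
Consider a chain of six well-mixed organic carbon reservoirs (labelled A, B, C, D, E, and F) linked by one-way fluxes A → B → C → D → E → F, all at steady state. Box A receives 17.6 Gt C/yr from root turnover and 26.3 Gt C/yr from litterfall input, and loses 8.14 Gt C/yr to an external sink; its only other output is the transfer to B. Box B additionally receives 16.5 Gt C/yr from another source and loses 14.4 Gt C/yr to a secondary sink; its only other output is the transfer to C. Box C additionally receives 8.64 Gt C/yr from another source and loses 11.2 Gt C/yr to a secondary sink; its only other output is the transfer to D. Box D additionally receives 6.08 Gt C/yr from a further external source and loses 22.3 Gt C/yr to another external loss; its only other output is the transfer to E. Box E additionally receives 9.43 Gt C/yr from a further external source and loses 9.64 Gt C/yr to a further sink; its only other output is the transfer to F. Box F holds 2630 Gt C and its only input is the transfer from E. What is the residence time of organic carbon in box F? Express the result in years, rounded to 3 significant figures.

Box A: F(A→B) = (17.6 + 26.3) − 8.14 = 35.760 Gt C/yr.
Box B: F(B→C) = (35.760 + 16.5) − 14.4 = 37.860 Gt C/yr.
Box C: F(C→D) = (37.860 + 8.64) − 11.2 = 35.300 Gt C/yr.
Box D: F(D→E) = (35.300 + 6.08) − 22.3 = 19.080 Gt C/yr.
Box E: F(E→F) = (19.080 + 9.43) − 9.64 = 18.870 Gt C/yr.
Box F throughput = its input = 18.870 Gt C/yr; τ = 2630 / 18.870 = 139.4 yr.

139 yr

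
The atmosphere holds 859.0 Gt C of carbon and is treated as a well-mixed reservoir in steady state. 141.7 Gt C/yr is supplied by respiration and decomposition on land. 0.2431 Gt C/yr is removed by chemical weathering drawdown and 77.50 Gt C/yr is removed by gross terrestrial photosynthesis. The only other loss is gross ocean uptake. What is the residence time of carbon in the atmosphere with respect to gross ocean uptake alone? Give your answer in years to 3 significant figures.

13.4 yr

At steady state ΣF_in = ΣF_out.
ΣF_in = 141.70 Gt C/yr.
Gross ocean uptake flux = ΣF_in − (0.2431 + 77.50) = 141.70 − 77.74 = 63.96 Gt C/yr.
τ = M / F = 859.0 / 63.96 = 13.43 yr.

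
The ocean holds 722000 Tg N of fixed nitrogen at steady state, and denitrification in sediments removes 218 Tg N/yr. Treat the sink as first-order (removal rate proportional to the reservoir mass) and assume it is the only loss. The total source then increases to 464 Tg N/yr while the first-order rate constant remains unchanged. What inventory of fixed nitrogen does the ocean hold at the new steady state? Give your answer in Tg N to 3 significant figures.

1.54×10^6 Tg N

Rate constant k = F/M = 218 / 722000 = 0.0003019 yr⁻¹.
At the new steady state, source = k·M_new ⇒ M_new = 464 / 0.0003019 = 1.537×10^6 Tg N.
(Equivalently M_new = M × F_new/F_old = 722000 × 464/218.)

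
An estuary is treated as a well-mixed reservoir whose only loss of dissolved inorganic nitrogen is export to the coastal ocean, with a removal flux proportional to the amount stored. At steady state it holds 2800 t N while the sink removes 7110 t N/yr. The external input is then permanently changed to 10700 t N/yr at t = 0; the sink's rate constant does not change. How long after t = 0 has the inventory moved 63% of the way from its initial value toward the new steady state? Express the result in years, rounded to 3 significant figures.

τ = M₀/F₀ = 2800/7110 = 0.3938 yr.
The remaining gap fraction is e^(−t/τ); 63% covered ⇒ e^(−t/τ) = 0.370.
t = −τ ln(0.370) = 0.3938 × 0.9943 = 0.3915 yr.

0.392 yr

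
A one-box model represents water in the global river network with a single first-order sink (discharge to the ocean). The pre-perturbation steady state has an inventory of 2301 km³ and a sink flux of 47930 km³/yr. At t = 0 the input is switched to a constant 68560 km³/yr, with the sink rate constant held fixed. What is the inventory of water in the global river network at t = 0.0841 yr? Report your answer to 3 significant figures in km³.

Residence time τ = M₀/F₀ = 0.04801 yr. The eventual steady state is M_∞ = M₀·(F₁/F₀) = 2301 × 68560/47930 = 3291.4 km³.
The anomaly ΔM(t) = M(t) − M_∞ decays as ΔM₀·e^(−t/τ) with ΔM₀ = 2301 − 3291.4 = −990.4 km³.
At t = 0.0841 yr, e^(−t/τ) = e^(−1.752) = 0.1735, so ΔM = −171.8 km³ and M = 3291.4 − 171.8 = 3119.6 km³.

3120 km³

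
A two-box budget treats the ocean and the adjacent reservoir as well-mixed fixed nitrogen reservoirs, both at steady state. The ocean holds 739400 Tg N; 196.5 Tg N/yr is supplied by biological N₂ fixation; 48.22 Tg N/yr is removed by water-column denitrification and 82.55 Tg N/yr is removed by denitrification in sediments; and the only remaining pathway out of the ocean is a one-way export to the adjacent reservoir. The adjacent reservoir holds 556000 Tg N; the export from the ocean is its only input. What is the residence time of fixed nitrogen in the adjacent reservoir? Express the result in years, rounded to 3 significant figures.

8460 yr

Balance the ocean: ΣF_in = 196.50 Tg N/yr.
Export to the adjacent reservoir = ΣF_in − (48.22 + 82.55) = 65.730 Tg N/yr.
At steady state the output of the adjacent reservoir equals its input, 65.730 Tg N/yr.
τ = M / F = 556000 / 65.730 = 8459 yr.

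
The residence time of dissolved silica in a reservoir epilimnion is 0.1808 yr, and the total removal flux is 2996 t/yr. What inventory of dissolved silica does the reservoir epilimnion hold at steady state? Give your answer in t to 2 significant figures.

τ = M/F ⇒ M = τ × F = 0.1808 × 2996 = 541.7 t.

540 t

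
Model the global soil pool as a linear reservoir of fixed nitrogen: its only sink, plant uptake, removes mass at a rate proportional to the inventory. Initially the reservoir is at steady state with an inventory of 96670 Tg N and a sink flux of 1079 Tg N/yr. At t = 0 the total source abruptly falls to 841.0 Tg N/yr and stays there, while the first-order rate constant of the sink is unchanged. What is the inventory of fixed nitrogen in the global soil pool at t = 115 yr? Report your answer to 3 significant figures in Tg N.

81300 Tg N

τ = M₀/F₀ = 96670/1079 = 89.59 yr; rate constant k = 1/τ.
New steady state M_∞ = F₁/k = F₁·τ = 841.0 × 89.59 = 75347 Tg N.
M(t) = M_∞ + (M₀ − M_∞)·e^(−t/τ); t/τ = 115/89.59 = 1.284, so e^(−t/τ) = 0.2770.
M(t) = 75347 + 21320 × 0.2770 = 81254 Tg N.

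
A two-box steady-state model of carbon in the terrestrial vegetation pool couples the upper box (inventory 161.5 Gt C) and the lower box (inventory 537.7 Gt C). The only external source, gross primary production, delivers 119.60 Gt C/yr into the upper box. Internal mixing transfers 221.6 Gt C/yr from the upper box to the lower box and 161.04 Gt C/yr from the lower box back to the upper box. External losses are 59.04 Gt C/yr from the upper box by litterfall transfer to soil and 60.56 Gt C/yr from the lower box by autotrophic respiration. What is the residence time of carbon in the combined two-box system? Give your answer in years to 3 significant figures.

For the system as a whole, the A↔B exchange is internal and contributes nothing to the throughput; only the external sinks remove mass.
M_total = 161.5 + 537.7 = 699.20 Gt C.
ΣF_external_out = 59.04 + 60.56 = 119.60 Gt C/yr.
τ = M_total / ΣF_ext = 699.20 / 119.60 = 5.846 yr.

5.85 yr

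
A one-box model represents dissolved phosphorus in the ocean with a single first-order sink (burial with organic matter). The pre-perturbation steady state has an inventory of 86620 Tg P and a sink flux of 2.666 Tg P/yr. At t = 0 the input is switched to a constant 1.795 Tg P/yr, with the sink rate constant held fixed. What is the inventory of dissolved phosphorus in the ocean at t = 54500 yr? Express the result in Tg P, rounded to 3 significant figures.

The sink rate constant is k = F₀/M₀ = 2.666/86620 = 3.078×10^-5 yr⁻¹.
Solving dM/dt = F₁ − kM with M(0) = M₀ gives M(t) = F₁/k + (M₀ − F₁/k)·e^(−kt).
F₁/k = 1.795/3.078×10^-5 = 58321 Tg P; kt = 3.078×10^-5 × 54500 = 1.677, e^(−kt) = 0.1869.
M(54500) = 58321 + (86620 − 58321) × 0.1869 = 58321 + 5288 = 63609 Tg P.

63600 Tg P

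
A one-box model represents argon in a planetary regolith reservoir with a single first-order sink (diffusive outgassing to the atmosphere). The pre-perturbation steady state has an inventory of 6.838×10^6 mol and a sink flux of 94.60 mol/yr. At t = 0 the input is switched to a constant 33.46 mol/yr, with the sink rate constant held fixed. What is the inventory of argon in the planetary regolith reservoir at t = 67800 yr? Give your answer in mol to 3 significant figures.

4.15×10^6 mol

Residence time τ = M₀/F₀ = 72280 yr. The eventual steady state is M_∞ = M₀·(F₁/F₀) = 6.838×10^6 × 33.46/94.60 = 2.4186×10^6 mol.
The anomaly ΔM(t) = M(t) − M_∞ decays as ΔM₀·e^(−t/τ) with ΔM₀ = 6.838×10^6 − 2.4186×10^6 = 4.419×10^6 mol.
At t = 67800 yr, e^(−t/τ) = e^(−0.9380) = 0.3914, so ΔM = 1.730×10^6 mol and M = 2.4186×10^6 + 1.730×10^6 = 4.1484×10^6 mol.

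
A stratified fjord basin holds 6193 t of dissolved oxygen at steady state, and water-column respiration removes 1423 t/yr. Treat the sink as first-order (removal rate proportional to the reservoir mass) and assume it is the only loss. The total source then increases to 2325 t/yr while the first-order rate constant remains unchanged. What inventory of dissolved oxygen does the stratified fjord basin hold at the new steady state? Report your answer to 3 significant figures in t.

Rate constant k = F/M = 1423 / 6193 = 0.2298 yr⁻¹.
At the new steady state, source = k·M_new ⇒ M_new = 2325 / 0.2298 = 10120 t.
(Equivalently M_new = M × F_new/F_old = 6193 × 2325/1423.)

10100 t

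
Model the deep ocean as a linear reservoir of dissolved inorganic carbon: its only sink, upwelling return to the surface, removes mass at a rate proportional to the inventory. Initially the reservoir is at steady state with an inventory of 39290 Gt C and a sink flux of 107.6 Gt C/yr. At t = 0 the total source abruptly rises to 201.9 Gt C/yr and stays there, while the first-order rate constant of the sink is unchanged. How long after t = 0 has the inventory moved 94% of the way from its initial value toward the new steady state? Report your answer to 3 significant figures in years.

τ = M₀/F₀ = 39290/107.6 = 365.1 yr.
The remaining gap fraction is e^(−t/τ); 94% covered ⇒ e^(−t/τ) = 0.0600.
t = −τ ln(0.0600) = 365.1 × 2.813 = 1027 yr.

1030 yr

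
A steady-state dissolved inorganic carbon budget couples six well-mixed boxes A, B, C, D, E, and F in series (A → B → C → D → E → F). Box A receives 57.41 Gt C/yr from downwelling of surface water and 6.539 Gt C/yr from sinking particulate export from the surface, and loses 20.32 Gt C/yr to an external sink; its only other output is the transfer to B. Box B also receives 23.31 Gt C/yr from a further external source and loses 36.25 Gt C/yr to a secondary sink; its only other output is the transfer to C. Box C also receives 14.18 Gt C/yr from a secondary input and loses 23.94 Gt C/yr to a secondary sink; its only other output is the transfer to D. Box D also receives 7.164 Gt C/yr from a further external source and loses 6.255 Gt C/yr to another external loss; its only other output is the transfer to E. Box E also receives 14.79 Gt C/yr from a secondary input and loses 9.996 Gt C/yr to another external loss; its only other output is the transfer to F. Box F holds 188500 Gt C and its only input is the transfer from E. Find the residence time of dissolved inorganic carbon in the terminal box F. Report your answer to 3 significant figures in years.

7080 yr

Box A: F(A→B) = (57.41 + 6.539) − 20.32 = 43.629 Gt C/yr.
Box B: F(B→C) = (43.629 + 23.31) − 36.25 = 30.689 Gt C/yr.
Box C: F(C→D) = (30.689 + 14.18) − 23.94 = 20.929 Gt C/yr.
Box D: F(D→E) = (20.929 + 7.164) − 6.255 = 21.838 Gt C/yr.
Box E: F(E→F) = (21.838 + 14.79) − 9.996 = 26.632 Gt C/yr.
Box F throughput = its input = 26.632 Gt C/yr; τ = 188500 / 26.632 = 7078 yr.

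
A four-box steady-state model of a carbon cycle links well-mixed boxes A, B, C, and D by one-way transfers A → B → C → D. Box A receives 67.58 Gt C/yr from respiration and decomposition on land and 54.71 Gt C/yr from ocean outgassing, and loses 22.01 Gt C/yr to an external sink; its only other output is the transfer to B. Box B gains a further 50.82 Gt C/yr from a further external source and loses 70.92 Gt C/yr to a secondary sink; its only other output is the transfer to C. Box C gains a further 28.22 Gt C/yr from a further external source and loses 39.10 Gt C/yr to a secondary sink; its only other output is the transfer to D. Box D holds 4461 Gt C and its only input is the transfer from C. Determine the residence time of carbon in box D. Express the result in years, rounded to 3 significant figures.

Box A: F(A→B) = (67.58 + 54.71) − 22.01 = 100.28 Gt C/yr.
Box B: F(B→C) = (100.28 + 50.82) − 70.92 = 80.180 Gt C/yr.
Box C: F(C→D) = (80.180 + 28.22) − 39.10 = 69.300 Gt C/yr.
Box D throughput = its input = 69.300 Gt C/yr; τ = 4461 / 69.300 = 64.37 yr.

64.4 yr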